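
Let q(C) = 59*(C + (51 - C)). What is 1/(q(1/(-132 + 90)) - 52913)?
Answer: -1/49904 ≈ -2.0038e-5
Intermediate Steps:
q(C) = 3009 (q(C) = 59*51 = 3009)
1/(q(1/(-132 + 90)) - 52913) = 1/(3009 - 52913) = 1/(-49904) = -1/49904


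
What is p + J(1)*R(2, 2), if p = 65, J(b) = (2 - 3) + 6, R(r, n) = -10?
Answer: 15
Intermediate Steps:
J(b) = 5 (J(b) = -1 + 6 = 5)
p + J(1)*R(2, 2) = 65 + 5*(-10) = 65 - 50 = 15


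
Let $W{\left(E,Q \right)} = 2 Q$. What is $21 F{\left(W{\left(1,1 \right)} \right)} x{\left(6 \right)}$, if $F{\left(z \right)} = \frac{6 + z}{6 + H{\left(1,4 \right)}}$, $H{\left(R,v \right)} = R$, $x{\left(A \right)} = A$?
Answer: $144$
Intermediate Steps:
$F{\left(z \right)} = \frac{6}{7} + \frac{z}{7}$ ($F{\left(z \right)} = \frac{6 + z}{6 + 1} = \frac{6 + z}{7} = \left(6 + z\right) \frac{1}{7} = \frac{6}{7} + \frac{z}{7}$)
$21 F{\left(W{\left(1,1 \right)} \right)} x{\left(6 \right)} = 21 \left(\frac{6}{7} + \frac{2 \cdot 1}{7}\right) 6 = 21 \left(\frac{6}{7} + \frac{1}{7} \cdot 2\right) 6 = 21 \left(\frac{6}{7} + \frac{2}{7}\right) 6 = 21 \cdot \frac{8}{7} \cdot 6 = 24 \cdot 6 = 144$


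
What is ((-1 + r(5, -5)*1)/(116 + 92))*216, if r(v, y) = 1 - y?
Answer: 135/26 ≈ 5.1923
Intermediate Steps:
((-1 + r(5, -5)*1)/(116 + 92))*216 = ((-1 + (1 - 1*(-5))*1)/(116 + 92))*216 = ((-1 + (1 + 5)*1)/208)*216 = ((-1 + 6*1)/208)*216 = ((-1 + 6)/208)*216 = ((1/208)*5)*216 = (5/208)*216 = 135/26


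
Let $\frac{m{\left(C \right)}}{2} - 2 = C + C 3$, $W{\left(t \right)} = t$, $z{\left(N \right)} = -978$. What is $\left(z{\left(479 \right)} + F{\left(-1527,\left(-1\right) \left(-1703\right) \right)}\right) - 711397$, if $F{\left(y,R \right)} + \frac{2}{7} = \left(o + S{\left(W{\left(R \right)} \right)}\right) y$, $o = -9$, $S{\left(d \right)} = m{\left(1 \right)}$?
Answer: $- \frac{5018694}{7} \approx -7.1696 \cdot 10^{5}$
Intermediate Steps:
$m{\left(C \right)} = 4 + 8 C$ ($m{\left(C \right)} = 4 + 2 \left(C + C 3\right) = 4 + 2 \left(C + 3 C\right) = 4 + 2 \cdot 4 C = 4 + 8 C$)
$S{\left(d \right)} = 12$ ($S{\left(d \right)} = 4 + 8 \cdot 1 = 4 + 8 = 12$)
$F{\left(y,R \right)} = - \frac{2}{7} + 3 y$ ($F{\left(y,R \right)} = - \frac{2}{7} + \left(-9 + 12\right) y = - \frac{2}{7} + 3 y$)
$\left(z{\left(479 \right)} + F{\left(-1527,\left(-1\right) \left(-1703\right) \right)}\right) - 711397 = \left(-978 + \left(- \frac{2}{7} + 3 \left(-1527\right)\right)\right) - 711397 = \left(-978 - \frac{32069}{7}\right) - 711397 = - \frac{38915}{7} - 711397 = - \frac{5018694}{7}$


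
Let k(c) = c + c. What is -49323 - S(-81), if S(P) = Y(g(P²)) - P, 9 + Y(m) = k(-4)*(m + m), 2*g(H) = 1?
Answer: -49387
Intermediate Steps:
k(c) = 2*c
g(H) = ½ (g(H) = (½)*1 = ½)
Y(m) = -9 - 16*m (Y(m) = -9 + (2*(-4))*(m + m) = -9 - 16*m)
S(P) = -17 - P (S(P) = (-9 - 16*½) - P = (-9 - 8) - P = -17 - P)
-49323 - S(-81) = -49323 - (-17 - 1*(-81)) = -49323 - (-17 + 81) = -49323 - 1*64 = -49323 - 64 = -49387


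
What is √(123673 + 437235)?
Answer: 2*√140227 ≈ 748.94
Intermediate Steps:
√(123673 + 437235) = √560908 = 2*√140227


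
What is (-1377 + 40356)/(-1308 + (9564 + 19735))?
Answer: 38979/27991 ≈ 1.3926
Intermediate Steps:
(-1377 + 40356)/(-1308 + (9564 + 19735)) = 38979/(-1308 + 29299) = 38979/27991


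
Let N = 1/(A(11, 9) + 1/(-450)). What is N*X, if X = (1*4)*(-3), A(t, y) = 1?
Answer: -5400/449 ≈ -12.027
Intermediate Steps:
N = 450/449 (N = 1/(1 + 1/(-450)) = 1/(1 - 1/450) = 1/(449/450) = 450/449 ≈ 1.0022)
X = -12 (X = 4*(-3) = -12)
N*X = (450/449)*(-12) = -5400/449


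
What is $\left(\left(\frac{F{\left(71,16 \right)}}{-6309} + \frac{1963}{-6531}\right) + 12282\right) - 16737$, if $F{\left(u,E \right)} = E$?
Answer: $- \frac{61192220336}{13734693} \approx -4455.3$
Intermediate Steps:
$\left(\left(\frac{F{\left(71,16 \right)}}{-6309} + \frac{1963}{-6531}\right) + 12282\right) - 16737 = \left(\left(\frac{16}{-6309} + \frac{1963}{-6531}\right) + 12282\right) - 16737 = \left(\left(16 \left(- \frac{1}{6309}\right) + 1963 \left(- \frac{1}{6531}\right)\right) + 12282\right) - 16737 = \left(\left(- \frac{16}{6309} - \frac{1963}{6531}\right) + 12282\right) - 16737 = \left(- \frac{4163021}{13734693} + 12282\right) - 16737 = \frac{168685336405}{13734693} - 16737 = - \frac{61192220336}{13734693}$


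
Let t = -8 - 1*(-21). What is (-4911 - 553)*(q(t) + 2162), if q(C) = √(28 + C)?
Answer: -11813168 - 5464*√41 ≈ -1.1848e+7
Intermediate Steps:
t = 13 (t = -8 + 21 = 13)
(-4911 - 553)*(q(t) + 2162) = (-4911 - 553)*(√(28 + 13) + 2162) = -5464*(√41 + 2162) = -5464*(2162 + √41) = -11813168 - 5464*√41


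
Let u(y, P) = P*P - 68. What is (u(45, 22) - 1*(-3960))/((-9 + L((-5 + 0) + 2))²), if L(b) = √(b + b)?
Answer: 4376/(9 - I*√6)² ≈ 43.361 + 25.491*I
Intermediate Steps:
u(y, P) = -68 + P² (u(y, P) = P² - 68 = -68 + P²)
L(b) = √2*√b (L(b) = √(2*b) = √2*√b)
(u(45, 22) - 1*(-3960))/((-9 + L((-5 + 0) + 2))²) = ((-68 + 22²) - 1*(-3960))/((-9 + √2*√((-5 + 0) + 2))²) = ((-68 + 484) + 3960)/((-9 + √2*√(-5 + 2))²) = (416 + 3960)/((-9 + √2*√(-3))²) = 4376/((-9 + √2*(I*√3))²) = 4376/((-9 + I*√6)²) = 4376/(-9 + I*√6)²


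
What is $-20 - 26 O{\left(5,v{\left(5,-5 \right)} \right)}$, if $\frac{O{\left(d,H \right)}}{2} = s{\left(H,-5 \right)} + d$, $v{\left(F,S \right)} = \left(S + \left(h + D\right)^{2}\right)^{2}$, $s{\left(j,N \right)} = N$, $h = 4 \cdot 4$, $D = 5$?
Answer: $-20$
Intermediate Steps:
$h = 16$
$v{\left(F,S \right)} = \left(441 + S\right)^{2}$ ($v{\left(F,S \right)} = \left(S + \left(16 + 5\right)^{2}\right)^{2} = \left(S + 21^{2}\right)^{2} = \left(S + 441\right)^{2} = \left(441 + S\right)^{2}$)
$O{\left(d,H \right)} = -10 + 2 d$ ($O{\left(d,H \right)} = 2 \left(-5 + d\right) = -10 + 2 d$)
$-20 - 26 O{\left(5,v{\left(5,-5 \right)} \right)} = -20 - 26 \left(-10 + 2 \cdot 5\right) = -20 - 26 \left(-10 + 10\right) = -20 - 0 = -20 + 0 = -20$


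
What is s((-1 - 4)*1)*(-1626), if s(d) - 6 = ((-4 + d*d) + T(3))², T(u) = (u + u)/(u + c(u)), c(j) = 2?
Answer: -20277846/25 ≈ -8.1111e+5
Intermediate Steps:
T(u) = 2*u/(2 + u) (T(u) = (u + u)/(u + 2) = (2*u)/(2 + u) = 2*u/(2 + u))
s(d) = 6 + (-14/5 + d²)² (s(d) = 6 + ((-4 + d*d) + 2*3/(2 + 3))² = 6 + ((-4 + d²) + 2*3/5)² = 6 + ((-4 + d²) + 2*3*(⅕))² = 6 + ((-4 + d²) + 6/5)² = 6 + (-14/5 + d²)²)
s((-1 - 4)*1)*(-1626) = (6 + (-14 + 5*((-1 - 4)*1)²)²/25)*(-1626) = (6 + (-14 + 5*(-5*1)²)²/25)*(-1626) = (6 + (-14 + 5*(-5)²)²/25)*(-1626) = (6 + (-14 + 5*25)²/25)*(-1626) = (6 + (-14 + 125)²/25)*(-1626) = (6 + (1/25)*111²)*(-1626) = (6 + (1/25)*12321)*(-1626) = (6 + 12321/25)*(-1626) = (12471/25)*(-1626) = -20277846/25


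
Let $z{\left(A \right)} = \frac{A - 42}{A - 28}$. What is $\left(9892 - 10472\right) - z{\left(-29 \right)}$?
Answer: $- \frac{33131}{57} \approx -581.25$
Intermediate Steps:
$z{\left(A \right)} = \frac{-42 + A}{-28 + A}$
$\left(9892 - 10472\right) - z{\left(-29 \right)} = \left(9892 - 10472\right) - \frac{-42 - 29}{-28 - 29} = \left(9892 - 10472\right) - \frac{1}{-57} \left(-71\right) = -580 - \left(- \frac{1}{57}\right) \left(-71\right) = -580 - \frac{71}{57} = - \frac{33131}{57}$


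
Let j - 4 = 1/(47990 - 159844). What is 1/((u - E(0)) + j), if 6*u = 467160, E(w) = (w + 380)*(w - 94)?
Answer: 111854/12704824735 ≈ 8.8041e-6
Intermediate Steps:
E(w) = (-94 + w)*(380 + w) (E(w) = (380 + w)*(-94 + w) = (-94 + w)*(380 + w))
u = 77860 (u = (⅙)*467160 = 77860)
j = 447415/111854 (j = 4 + 1/(47990 - 159844) = 4 + 1/(-111854) = 4 - 1/111854 = 447415/111854 ≈ 4.0000)
1/((u - E(0)) + j) = 1/((77860 - (-35720 + 0² + 286*0)) + 447415/111854) = 1/((77860 - (-35720 + 0 + 0)) + 447415/111854) = 1/((77860 - 1*(-35720)) + 447415/111854) = 1/((77860 + 35720) + 447415/111854) = 1/(113580 + 447415/111854) = 1/(12704824735/111854) = 111854/12704824735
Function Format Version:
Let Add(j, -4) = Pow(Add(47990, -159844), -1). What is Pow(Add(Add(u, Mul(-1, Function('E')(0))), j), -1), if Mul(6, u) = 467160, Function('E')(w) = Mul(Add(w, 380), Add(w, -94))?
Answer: Rational(111854, 12704824735) ≈ 8.8041e-6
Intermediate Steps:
Function('E')(w) = Mul(Add(-94, w), Add(380, w)) (Function('E')(w) = Mul(Add(380, w), Add(-94, w)) = Mul(Add(-94, w), Add(380, w)))
u = 77860 (u = Mul(Rational(1, 6), 467160) = 77860)
j = Rational(447415, 111854) (j = Add(4, Pow(Add(47990, -159844), -1)) = Add(4, Pow(-111854, -1)) = Add(4, Rational(-1, 111854)) = Rational(447415, 111854) ≈ 4.0000)
Pow(Add(Add(u, Mul(-1, Function('E')(0))), j), -1) = Pow(Add(Add(77860, Mul(-1, Add(-35720, Pow(0, 2), Mul(286, 0)))), Rational(447415, 111854)), -1) = Pow(Add(Add(77860, Mul(-1, Add(-35720, 0, 0))), Rational(447415, 111854)), -1) = Pow(Add(Add(77860, Mul(-1, -35720)), Rational(447415, 111854)), -1) = Pow(Add(Add(77860, 35720), Rational(447415, 111854)), -1) = Pow(Add(113580, Rational(447415, 111854)), -1) = Pow(Rational(12704824735, 111854), -1) = Rational(111854, 12704824735)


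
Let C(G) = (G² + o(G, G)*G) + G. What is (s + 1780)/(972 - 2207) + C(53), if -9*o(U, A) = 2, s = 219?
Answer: 31662229/11115 ≈ 2848.6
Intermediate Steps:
o(U, A) = -2/9 (o(U, A) = -⅑*2 = -2/9)
C(G) = G² + 7*G/9 (C(G) = (G² - 2*G/9) + G = G² + 7*G/9)
(s + 1780)/(972 - 2207) + C(53) = (219 + 1780)/(972 - 2207) + (⅑)*53*(7 + 9*53) = 1999/(-1235) + (⅑)*53*(7 + 477) = 1999*(-1/1235) + (⅑)*53*484 = -1999/1235 + 25652/9 = 31662229/11115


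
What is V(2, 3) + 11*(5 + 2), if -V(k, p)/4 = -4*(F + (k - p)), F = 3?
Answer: 109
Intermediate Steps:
V(k, p) = 48 - 16*p + 16*k (V(k, p) = -(-16)*(3 + (k - p)) = -(-16)*(3 + k - p) = -4*(-12 - 4*k + 4*p) = 48 - 16*p + 16*k)
V(2, 3) + 11*(5 + 2) = (48 - 16*3 + 16*2) + 11*(5 + 2) = (48 - 48 + 32) + 11*7 = 32 + 77 = 109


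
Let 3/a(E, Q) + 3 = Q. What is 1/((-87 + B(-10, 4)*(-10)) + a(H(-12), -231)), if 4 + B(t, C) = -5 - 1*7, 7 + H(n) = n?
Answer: 78/5693 ≈ 0.013701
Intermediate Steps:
H(n) = -7 + n
a(E, Q) = 3/(-3 + Q)
B(t, C) = -16 (B(t, C) = -4 + (-5 - 1*7) = -4 + (-5 - 7) = -4 - 12 = -16)
1/((-87 + B(-10, 4)*(-10)) + a(H(-12), -231)) = 1/((-87 - 16*(-10)) + 3/(-3 - 231)) = 1/((-87 + 160) + 3/(-234)) = 1/(73 + 3*(-1/234)) = 1/(73 - 1/78) = 1/(5693/78) = 78/5693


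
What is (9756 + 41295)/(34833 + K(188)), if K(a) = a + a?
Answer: 51051/35209 ≈ 1.4499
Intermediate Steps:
K(a) = 2*a
(9756 + 41295)/(34833 + K(188)) = (9756 + 41295)/(34833 + 2*188) = 51051/(34833 + 376) = 51051/35209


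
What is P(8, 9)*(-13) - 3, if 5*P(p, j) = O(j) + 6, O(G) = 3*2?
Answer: -171/5 ≈ -34.200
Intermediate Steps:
O(G) = 6
P(p, j) = 12/5 (P(p, j) = (6 + 6)/5 = (⅕)*12 = 12/5)
P(8, 9)*(-13) - 3 = (12/5)*(-13) - 3 = -156/5 - 3 = -171/5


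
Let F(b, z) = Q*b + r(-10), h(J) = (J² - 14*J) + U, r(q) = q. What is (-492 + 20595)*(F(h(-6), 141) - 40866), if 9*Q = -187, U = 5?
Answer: -2621826559/3 ≈ -8.7394e+8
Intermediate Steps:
h(J) = 5 + J² - 14*J (h(J) = (J² - 14*J) + 5 = 5 + J² - 14*J)
Q = -187/9 (Q = (⅑)*(-187) = -187/9 ≈ -20.778)
F(b, z) = -10 - 187*b/9 (F(b, z) = -187*b/9 - 10 = -10 - 187*b/9)
(-492 + 20595)*(F(h(-6), 141) - 40866) = (-492 + 20595)*((-10 - 187*(5 + (-6)² - 14*(-6))/9) - 40866) = 20103*((-10 - 187*(5 + 36 + 84)/9) - 40866) = 20103*((-10 - 187/9*125) - 40866) = 20103*((-10 - 23375/9) - 40866) = 20103*(-23465/9 - 40866) = 20103*(-391259/9) = -2621826559/3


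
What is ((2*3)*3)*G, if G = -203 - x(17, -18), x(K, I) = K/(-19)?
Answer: -69120/19 ≈ -3637.9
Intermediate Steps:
x(K, I) = -K/19 (x(K, I) = K*(-1/19) = -K/19)
G = -3840/19 (G = -203 - (-1)*17/19 = -203 - 1*(-17/19) = -203 + 17/19 = -3840/19 ≈ -202.11)
((2*3)*3)*G = ((2*3)*3)*(-3840/19) = (6*3)*(-3840/19) = 18*(-3840/19) = -69120/19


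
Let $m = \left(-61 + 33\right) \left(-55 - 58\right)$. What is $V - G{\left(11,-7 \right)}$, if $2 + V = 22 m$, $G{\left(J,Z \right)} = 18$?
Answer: $69588$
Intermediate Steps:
$m = 3164$ ($m = \left(-28\right) \left(-113\right) = 3164$)
$V = 69606$ ($V = -2 + 22 \cdot 3164 = -2 + 69608 = 69606$)
$V - G{\left(11,-7 \right)} = 69606 - 18 = 69588$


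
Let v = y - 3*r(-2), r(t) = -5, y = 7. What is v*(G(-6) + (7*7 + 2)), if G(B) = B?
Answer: 990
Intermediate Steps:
v = 22 (v = 7 - 3*(-5) = 7 + 15 = 22)
v*(G(-6) + (7*7 + 2)) = 22*(-6 + (7*7 + 2)) = 22*(-6 + (49 + 2)) = 22*(-6 + 51) = 22*45 = 990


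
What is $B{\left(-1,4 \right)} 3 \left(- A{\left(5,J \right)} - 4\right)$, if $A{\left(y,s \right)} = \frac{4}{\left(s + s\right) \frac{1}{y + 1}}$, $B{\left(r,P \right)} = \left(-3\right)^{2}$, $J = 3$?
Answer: $-216$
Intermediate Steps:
$B{\left(r,P \right)} = 9$
$A{\left(y,s \right)} = \frac{2 \left(1 + y\right)}{s}$ ($A{\left(y,s \right)} = \frac{4}{2 s \frac{1}{1 + y}} = 4 \frac{1 + y}{2 s} = \frac{2 \left(1 + y\right)}{s}$)
$B{\left(-1,4 \right)} 3 \left(- A{\left(5,J \right)} - 4\right) = 9 \cdot 3 \left(- \frac{2 \left(1 + 5\right)}{3} - 4\right) = 27 \left(- \frac{2 \cdot 6}{3} - 4\right) = 27 \left(\left(-1\right) 4 - 4\right) = 27 \left(-4 - 4\right) = 27 \left(-8\right) = -216$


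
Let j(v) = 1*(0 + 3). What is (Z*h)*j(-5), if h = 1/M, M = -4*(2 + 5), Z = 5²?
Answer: -75/28 ≈ -2.6786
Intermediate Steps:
j(v) = 3 (j(v) = 1*3 = 3)
Z = 25
M = -28 (M = -4*7 = -28)
h = -1/28 (h = 1/(-28) = -1/28 ≈ -0.035714)
(Z*h)*j(-5) = (25*(-1/28))*3 = -25/28*3 = -75/28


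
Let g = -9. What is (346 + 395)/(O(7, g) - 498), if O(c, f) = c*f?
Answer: -247/187 ≈ -1.3209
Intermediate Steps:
(346 + 395)/(O(7, g) - 498) = (346 + 395)/(7*(-9) - 498) = 741/(-63 - 498) = 741/(-561) = 741*(-1/561) = -247/187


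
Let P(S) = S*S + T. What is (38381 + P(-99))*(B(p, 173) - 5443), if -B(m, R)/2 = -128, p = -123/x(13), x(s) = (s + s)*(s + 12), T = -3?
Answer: -249904473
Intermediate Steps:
x(s) = 2*s*(12 + s) (x(s) = (2*s)*(12 + s) = 2*s*(12 + s))
p = -123/650 (p = -123*1/(26*(12 + 13)) = -123/(2*13*25) = -123/650 ≈ -0.18923)
P(S) = -3 + S² (P(S) = S*S - 3 = S² - 3 = -3 + S²)
B(m, R) = 256 (B(m, R) = -2*(-128) = 256)
(38381 + P(-99))*(B(p, 173) - 5443) = (38381 + (-3 + (-99)²))*(256 - 5443) = (38381 + (-3 + 9801))*(-5187) = (38381 + 9798)*(-5187) = 48179*(-5187) = -249904473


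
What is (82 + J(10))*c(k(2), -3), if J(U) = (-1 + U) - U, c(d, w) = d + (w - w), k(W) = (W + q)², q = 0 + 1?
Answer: 729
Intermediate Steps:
q = 1
k(W) = (1 + W)² (k(W) = (W + 1)² = (1 + W)²)
c(d, w) = d (c(d, w) = d + 0 = d)
J(U) = -1
(82 + J(10))*c(k(2), -3) = (82 - 1)*(1 + 2)² = 81*3² = 81*9 = 729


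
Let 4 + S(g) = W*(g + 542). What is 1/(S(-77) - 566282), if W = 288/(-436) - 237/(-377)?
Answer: -41093/23271000213 ≈ -1.7658e-6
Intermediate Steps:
W = -1311/41093 (W = 288*(-1/436) - 237*(-1/377) = -72/109 + 237/377 = -1311/41093 ≈ -0.031903)
S(g) = -874934/41093 - 1311*g/41093 (S(g) = -4 - 1311*(g + 542)/41093 = -4 - 1311*(542 + g)/41093 = -4 + (-710562/41093 - 1311*g/41093) = -874934/41093 - 1311*g/41093)
1/(S(-77) - 566282) = 1/((-874934/41093 - 1311/41093*(-77)) - 566282) = 1/((-874934/41093 + 100947/41093) - 566282) = 1/(-773987/41093 - 566282) = 1/(-23271000213/41093) = -41093/23271000213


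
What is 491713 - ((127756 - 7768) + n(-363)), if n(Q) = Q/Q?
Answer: 371724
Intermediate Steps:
n(Q) = 1
491713 - ((127756 - 7768) + n(-363)) = 491713 - ((127756 - 7768) + 1) = 491713 - (119988 + 1) = 491713 - 1*119989 = 491713 - 119989 = 371724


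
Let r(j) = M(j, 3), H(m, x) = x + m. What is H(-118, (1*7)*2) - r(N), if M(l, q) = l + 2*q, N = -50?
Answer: -60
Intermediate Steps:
H(m, x) = m + x
r(j) = 6 + j (r(j) = j + 2*3 = j + 6 = 6 + j)
H(-118, (1*7)*2) - r(N) = (-118 + (1*7)*2) - (6 - 50) = (-118 + 7*2) - 1*(-44) = (-118 + 14) + 44 = -104 + 44 = -60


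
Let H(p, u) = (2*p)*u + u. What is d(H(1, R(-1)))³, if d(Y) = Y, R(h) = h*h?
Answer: 27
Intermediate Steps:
R(h) = h²
H(p, u) = u + 2*p*u (H(p, u) = 2*p*u + u = u + 2*p*u)
d(H(1, R(-1)))³ = ((-1)²*(1 + 2*1))³ = (1*(1 + 2))³ = (1*3)³ = 3³ = 27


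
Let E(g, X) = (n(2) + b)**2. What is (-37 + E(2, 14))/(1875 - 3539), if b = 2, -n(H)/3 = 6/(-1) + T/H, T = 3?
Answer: -813/6656 ≈ -0.12215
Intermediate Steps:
n(H) = 18 - 9/H (n(H) = -3*(6/(-1) + 3/H) = -3*(6*(-1) + 3/H) = -3*(-6 + 3/H) = 18 - 9/H)
E(g, X) = 961/4 (E(g, X) = ((18 - 9/2) + 2)**2 = (27/2 + 2)**2 = (31/2)**2 = 961/4)
(-37 + E(2, 14))/(1875 - 3539) = (-37 + 961/4)/(1875 - 3539) = (813/4)/(-1664) = (813/4)*(-1/1664) = -813/6656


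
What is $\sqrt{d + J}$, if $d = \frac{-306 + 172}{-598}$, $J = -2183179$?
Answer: $\frac{7 i \sqrt{3983231954}}{299} \approx 1477.6 i$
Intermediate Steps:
$d = \frac{67}{299}$ ($d = \left(- \frac{1}{598}\right) \left(-134\right) = \frac{67}{299} \approx 0.22408$)
$\sqrt{d + J} = \sqrt{\frac{67}{299} - 2183179} = \sqrt{- \frac{652770454}{299}} = \frac{7 i \sqrt{3983231954}}{299}$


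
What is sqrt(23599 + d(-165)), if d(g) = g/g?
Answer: 20*sqrt(59) ≈ 153.62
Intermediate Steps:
d(g) = 1
sqrt(23599 + d(-165)) = sqrt(23599 + 1) = sqrt(23600) = 20*sqrt(59)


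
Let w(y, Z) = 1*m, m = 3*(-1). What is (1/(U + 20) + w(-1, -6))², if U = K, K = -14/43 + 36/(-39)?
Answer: 954006769/109872324 ≈ 8.6829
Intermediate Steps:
m = -3
w(y, Z) = -3 (w(y, Z) = 1*(-3) = -3)
K = -698/559 (K = -14*1/43 + 36*(-1/39) = -14/43 - 12/13 = -698/559 ≈ -1.2487)
U = -698/559 ≈ -1.2487
(1/(U + 20) + w(-1, -6))² = (1/(-698/559 + 20) - 3)² = (1/(10482/559) - 3)² = (559/10482 - 3)² = (-30887/10482)² = 954006769/109872324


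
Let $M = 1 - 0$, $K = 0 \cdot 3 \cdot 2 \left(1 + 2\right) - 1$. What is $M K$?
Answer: $-1$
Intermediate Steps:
$K = -1$ ($K = 0 \cdot 2 \cdot 3 - 1 = 0 \cdot 6 - 1 = 0 - 1 = -1$)
$M = 1$ ($M = 1 + \left(-6 + 6\right) = 1 + 0 = 1$)
$M K = 1 \left(-1\right) = -1$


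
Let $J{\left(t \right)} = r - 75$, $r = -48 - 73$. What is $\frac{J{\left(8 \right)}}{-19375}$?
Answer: $\frac{196}{19375} \approx 0.010116$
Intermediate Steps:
$r = -121$ ($r = -48 - 73 = -121$)
$J{\left(t \right)} = -196$ ($J{\left(t \right)} = -121 - 75 = -196$)
$\frac{J{\left(8 \right)}}{-19375} = - \frac{196}{-19375} = \left(-196\right) \left(- \frac{1}{19375}\right) = \frac{196}{19375}$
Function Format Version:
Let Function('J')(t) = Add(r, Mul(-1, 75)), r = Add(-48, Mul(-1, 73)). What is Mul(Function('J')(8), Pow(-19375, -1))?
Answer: Rational(196, 19375) ≈ 0.010116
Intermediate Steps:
r = -121 (r = Add(-48, -73) = -121)
Function('J')(t) = -196 (Function('J')(t) = Add(-121, Mul(-1, 75)) = Add(-121, -75) = -196)
Mul(Function('J')(8), Pow(-19375, -1)) = Mul(-196, Pow(-19375, -1)) = Mul(-196, Rational(-1, 19375)) = Rational(196, 19375)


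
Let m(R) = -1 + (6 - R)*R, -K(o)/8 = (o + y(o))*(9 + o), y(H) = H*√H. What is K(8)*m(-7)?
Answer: 100096 + 200192*√2 ≈ 3.8321e+5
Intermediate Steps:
y(H) = H^(3/2)
K(o) = -8*(9 + o)*(o + o^(3/2)) (K(o) = -8*(o + o^(3/2))*(9 + o) = -8*(9 + o)*(o + o^(3/2)))
m(R) = -1 + R*(6 - R)
K(8)*m(-7) = (-72*8 - 1152*√2 - 8*8² - 1024*√2)*(-1 - 1*(-7)² + 6*(-7)) = (-576 - 1152*√2 - 8*64 - 1024*√2)*(-1 - 1*49 - 42) = (-576 - 1152*√2 - 512 - 1024*√2)*(-1 - 49 - 42) = (-1088 - 2176*√2)*(-92) = 100096 + 200192*√2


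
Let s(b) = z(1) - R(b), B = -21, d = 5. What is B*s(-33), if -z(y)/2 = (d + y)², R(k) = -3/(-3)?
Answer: 1533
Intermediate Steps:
R(k) = 1 (R(k) = -3*(-⅓) = 1)
z(y) = -2*(5 + y)²
s(b) = -73 (s(b) = -2*(5 + 1)² - 1*1 = -2*6² - 1 = -2*36 - 1 = -72 - 1 = -73)
B*s(-33) = -21*(-73) = 1533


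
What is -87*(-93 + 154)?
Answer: -5307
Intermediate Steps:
-87*(-93 + 154) = -87*61 = -5307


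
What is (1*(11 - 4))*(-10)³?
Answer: -7000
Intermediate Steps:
(1*(11 - 4))*(-10)³ = (1*7)*(-1000) = 7*(-1000) = -7000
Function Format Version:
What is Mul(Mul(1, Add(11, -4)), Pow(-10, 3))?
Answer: -7000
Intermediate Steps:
Mul(Mul(1, Add(11, -4)), Pow(-10, 3)) = Mul(Mul(1, 7), -1000) = Mul(7, -1000) = -7000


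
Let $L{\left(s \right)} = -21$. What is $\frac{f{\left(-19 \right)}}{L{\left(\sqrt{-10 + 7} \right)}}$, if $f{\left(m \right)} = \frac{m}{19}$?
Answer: $\frac{1}{21} \approx 0.047619$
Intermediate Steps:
$f{\left(m \right)} = \frac{m}{19}$ ($f{\left(m \right)} = m \frac{1}{19} = \frac{m}{19}$)
$\frac{f{\left(-19 \right)}}{L{\left(\sqrt{-10 + 7} \right)}} = \frac{\frac{1}{19} \left(-19\right)}{-21} = \left(-1\right) \left(- \frac{1}{21}\right) = \frac{1}{21}$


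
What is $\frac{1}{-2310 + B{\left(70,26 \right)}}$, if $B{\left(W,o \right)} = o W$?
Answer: $- \frac{1}{490} \approx -0.0020408$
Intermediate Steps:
$B{\left(W,o \right)} = W o$
$\frac{1}{-2310 + B{\left(70,26 \right)}} = \frac{1}{-2310 + 70 \cdot 26} = \frac{1}{-2310 + 1820} = \frac{1}{-490} = - \frac{1}{490}$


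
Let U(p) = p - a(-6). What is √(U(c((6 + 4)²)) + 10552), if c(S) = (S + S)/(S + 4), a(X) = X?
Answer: √1784627/13 ≈ 102.76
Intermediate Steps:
c(S) = 2*S/(4 + S) (c(S) = (2*S)/(4 + S) = 2*S/(4 + S))
U(p) = 6 + p (U(p) = p - 1*(-6) = p + 6 = 6 + p)
√(U(c((6 + 4)²)) + 10552) = √((6 + 2*(6 + 4)²/(4 + (6 + 4)²)) + 10552) = √((6 + 2*10²/(4 + 10²)) + 10552) = √((6 + 2*100/(4 + 100)) + 10552) = √((6 + 2*100/104) + 10552) = √((6 + 2*100*(1/104)) + 10552) = √((6 + 25/13) + 10552) = √(103/13 + 10552) = √(137279/13) = √1784627/13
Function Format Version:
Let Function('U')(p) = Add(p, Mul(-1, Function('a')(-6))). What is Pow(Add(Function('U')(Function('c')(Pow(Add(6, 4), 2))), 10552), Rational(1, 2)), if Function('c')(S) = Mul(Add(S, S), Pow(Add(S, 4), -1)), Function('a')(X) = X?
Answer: Mul(Rational(1, 13), Pow(1784627, Rational(1, 2))) ≈ 102.76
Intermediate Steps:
Function('c')(S) = Mul(2, S, Pow(Add(4, S), -1)) (Function('c')(S) = Mul(Mul(2, S), Pow(Add(4, S), -1)) = Mul(2, S, Pow(Add(4, S), -1)))
Function('U')(p) = Add(6, p) (Function('U')(p) = Add(p, Mul(-1, -6)) = Add(p, 6) = Add(6, p))
Pow(Add(Function('U')(Function('c')(Pow(Add(6, 4), 2))), 10552), Rational(1, 2)) = Pow(Add(Add(6, Mul(2, Pow(Add(6, 4), 2), Pow(Add(4, Pow(Add(6, 4), 2)), -1))), 10552), Rational(1, 2)) = Pow(Add(Add(6, Mul(2, Pow(10, 2), Pow(Add(4, Pow(10, 2)), -1))), 10552), Rational(1, 2)) = Pow(Add(Add(6, Mul(2, 100, Pow(Add(4, 100), -1))), 10552), Rational(1, 2)) = Pow(Add(Add(6, Mul(2, 100, Pow(104, -1))), 10552), Rational(1, 2)) = Pow(Add(Add(6, Mul(2, 100, Rational(1, 104))), 10552), Rational(1, 2)) = Pow(Add(Add(6, Rational(25, 13)), 10552), Rational(1, 2)) = Pow(Add(Rational(103, 13), 10552), Rational(1, 2)) = Pow(Rational(137279, 13), Rational(1, 2)) = Mul(Rational(1, 13), Pow(1784627, Rational(1, 2)))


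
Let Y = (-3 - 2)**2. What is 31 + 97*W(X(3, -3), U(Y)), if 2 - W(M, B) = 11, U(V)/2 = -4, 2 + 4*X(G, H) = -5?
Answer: -842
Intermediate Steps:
X(G, H) = -7/4 (X(G, H) = -1/2 + (1/4)*(-5) = -1/2 - 5/4 = -7/4)
Y = 25 (Y = (-5)**2 = 25)
U(V) = -8 (U(V) = 2*(-4) = -8)
W(M, B) = -9 (W(M, B) = 2 - 1*11 = 2 - 11 = -9)
31 + 97*W(X(3, -3), U(Y)) = 31 + 97*(-9) = 31 - 873 = -842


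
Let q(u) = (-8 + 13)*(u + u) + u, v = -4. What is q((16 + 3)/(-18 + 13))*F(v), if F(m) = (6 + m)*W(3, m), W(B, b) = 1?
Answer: -418/5 ≈ -83.600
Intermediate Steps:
F(m) = 6 + m (F(m) = (6 + m)*1 = 6 + m)
q(u) = 11*u (q(u) = 5*(2*u) + u = 10*u + u = 11*u)
q((16 + 3)/(-18 + 13))*F(v) = (11*((16 + 3)/(-18 + 13)))*(6 - 4) = (11*(19/(-5)))*2 = (11*(19*(-1/5)))*2 = (11*(-19/5))*2 = -209/5*2 = -418/5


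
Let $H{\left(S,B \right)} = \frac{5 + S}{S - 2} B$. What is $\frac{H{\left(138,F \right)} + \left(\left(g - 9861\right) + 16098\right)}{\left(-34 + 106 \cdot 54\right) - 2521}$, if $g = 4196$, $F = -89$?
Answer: $\frac{1406161}{430984} \approx 3.2627$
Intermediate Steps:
$H{\left(S,B \right)} = \frac{B \left(5 + S\right)}{-2 + S}$ ($H{\left(S,B \right)} = \frac{5 + S}{-2 + S} B = \frac{B \left(5 + S\right)}{-2 + S}$)
$\frac{H{\left(138,F \right)} + \left(\left(g - 9861\right) + 16098\right)}{\left(-34 + 106 \cdot 54\right) - 2521} = \frac{- \frac{89 \left(5 + 138\right)}{-2 + 138} + \left(\left(4196 - 9861\right) + 16098\right)}{\left(-34 + 106 \cdot 54\right) - 2521} = \frac{\left(-89\right) \frac{1}{136} \cdot 143 + \left(-5665 + 16098\right)}{\left(-34 + 5724\right) - 2521} = \frac{\left(-89\right) \frac{1}{136} \cdot 143 + 10433}{5690 - 2521} = \frac{- \frac{12727}{136} + 10433}{3169} = \frac{1406161}{136} \cdot \frac{1}{3169} = \frac{1406161}{430984}$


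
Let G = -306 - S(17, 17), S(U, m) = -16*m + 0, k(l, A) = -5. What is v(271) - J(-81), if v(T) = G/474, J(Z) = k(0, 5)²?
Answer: -5942/237 ≈ -25.072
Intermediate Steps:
S(U, m) = -16*m
J(Z) = 25 (J(Z) = (-5)² = 25)
G = -34 (G = -306 - (-16)*17 = -306 - 1*(-272) = -306 + 272 = -34)
v(T) = -17/237 (v(T) = -34/474 = -34*1/474 = -17/237)
v(271) - J(-81) = -17/237 - 1*25 = -17/237 - 25 = -5942/237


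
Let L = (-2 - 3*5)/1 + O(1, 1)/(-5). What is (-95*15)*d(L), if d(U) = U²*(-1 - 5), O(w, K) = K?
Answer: 2529432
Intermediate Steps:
L = -86/5 (L = (-2 - 3*5)/1 + 1/(-5) = (-2 - 15)*1 + 1*(-⅕) = -17*1 - ⅕ = -17 - ⅕ = -86/5 ≈ -17.200)
d(U) = -6*U² (d(U) = U²*(-6) = -6*U²)
(-95*15)*d(L) = (-95*15)*(-6*(-86/5)²) = -(-8550)*7396/25 = -1425*(-44376/25) = 2529432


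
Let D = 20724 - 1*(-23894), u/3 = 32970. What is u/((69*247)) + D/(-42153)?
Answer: 1136309552/239471193 ≈ 4.7451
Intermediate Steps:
u = 98910 (u = 3*32970 = 98910)
D = 44618 (D = 20724 + 23894 = 44618)
u/((69*247)) + D/(-42153) = 98910/((69*247)) + 44618/(-42153) = 98910/17043 + 44618*(-1/42153) = 98910*(1/17043) - 44618/42153 = 32970/5681 - 44618/42153 = 1136309552/239471193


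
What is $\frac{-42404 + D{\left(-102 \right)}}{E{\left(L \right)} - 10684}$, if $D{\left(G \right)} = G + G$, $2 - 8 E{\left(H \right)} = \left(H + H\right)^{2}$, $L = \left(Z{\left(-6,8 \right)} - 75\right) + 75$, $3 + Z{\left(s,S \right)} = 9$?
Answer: $\frac{170432}{42807} \approx 3.9814$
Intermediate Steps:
$Z{\left(s,S \right)} = 6$ ($Z{\left(s,S \right)} = -3 + 9 = 6$)
$L = 6$ ($L = \left(6 - 75\right) + 75 = -69 + 75 = 6$)
$E{\left(H \right)} = \frac{1}{4} - \frac{H^{2}}{2}$ ($E{\left(H \right)} = \frac{1}{4} - \frac{\left(H + H\right)^{2}}{8} = \frac{1}{4} - \frac{\left(2 H\right)^{2}}{8} = \frac{1}{4} - \frac{4 H^{2}}{8} = \frac{1}{4} - \frac{H^{2}}{2}$)
$D{\left(G \right)} = 2 G$
$\frac{-42404 + D{\left(-102 \right)}}{E{\left(L \right)} - 10684} = \frac{-42404 + 2 \left(-102\right)}{\left(\frac{1}{4} - \frac{6^{2}}{2}\right) - 10684} = \frac{-42404 - 204}{\left(\frac{1}{4} - 18\right) - 10684} = - \frac{42608}{\left(\frac{1}{4} - 18\right) - 10684} = - \frac{42608}{- \frac{71}{4} - 10684} = - \frac{42608}{- \frac{42807}{4}} = \left(-42608\right) \left(- \frac{4}{42807}\right) = \frac{170432}{42807}$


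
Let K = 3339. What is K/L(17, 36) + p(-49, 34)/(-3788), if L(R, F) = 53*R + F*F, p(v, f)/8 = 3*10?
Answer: 3030213/2080559 ≈ 1.4564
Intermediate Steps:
p(v, f) = 240 (p(v, f) = 8*(3*10) = 8*30 = 240)
L(R, F) = F² + 53*R (L(R, F) = 53*R + F² = F² + 53*R)
K/L(17, 36) + p(-49, 34)/(-3788) = 3339/(36² + 53*17) + 240/(-3788) = 3339/(1296 + 901) + 240*(-1/3788) = 3339/2197 - 60/947 = 3030213/2080559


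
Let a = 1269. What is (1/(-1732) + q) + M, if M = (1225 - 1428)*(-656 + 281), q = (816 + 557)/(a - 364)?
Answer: 119325269631/1567460 ≈ 76127.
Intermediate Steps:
q = 1373/905 (q = (816 + 557)/(1269 - 364) = 1373/905 ≈ 1.5171)
M = 76125 (M = -203*(-375) = 76125)
(1/(-1732) + q) + M = (1/(-1732) + 1373/905) + 76125 = (-1/1732 + 1373/905) + 76125 = 2377131/1567460 + 76125 = 119325269631/1567460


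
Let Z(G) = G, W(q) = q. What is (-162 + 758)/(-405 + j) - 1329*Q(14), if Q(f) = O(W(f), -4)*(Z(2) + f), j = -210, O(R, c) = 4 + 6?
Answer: -130774196/615 ≈ -2.1264e+5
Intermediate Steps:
O(R, c) = 10
Q(f) = 20 + 10*f (Q(f) = 10*(2 + f) = 20 + 10*f)
(-162 + 758)/(-405 + j) - 1329*Q(14) = (-162 + 758)/(-405 - 210) - 1329*(20 + 10*14) = 596/(-615) - 1329*(20 + 140) = 596*(-1/615) - 1329*160 = -596/615 - 212640 = -130774196/615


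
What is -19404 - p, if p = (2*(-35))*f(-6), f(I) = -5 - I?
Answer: -19334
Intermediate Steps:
p = -70 (p = (2*(-35))*(-5 - 1*(-6)) = -70*(-5 + 6) = -70*1 = -70)
-19404 - p = -19404 - 1*(-70) = -19404 + 70 = -19334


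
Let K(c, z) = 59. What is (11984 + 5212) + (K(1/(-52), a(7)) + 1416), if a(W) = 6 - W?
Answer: 18671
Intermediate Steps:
(11984 + 5212) + (K(1/(-52), a(7)) + 1416) = (11984 + 5212) + (59 + 1416) = 17196 + 1475 = 18671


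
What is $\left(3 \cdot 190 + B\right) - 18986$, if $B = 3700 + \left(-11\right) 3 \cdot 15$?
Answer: $-15211$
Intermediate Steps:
$B = 3205$ ($B = 3700 - 495 = 3205$)
$\left(3 \cdot 190 + B\right) - 18986 = \left(3 \cdot 190 + 3205\right) - 18986 = \left(570 + 3205\right) - 18986 = 3775 - 18986 = -15211$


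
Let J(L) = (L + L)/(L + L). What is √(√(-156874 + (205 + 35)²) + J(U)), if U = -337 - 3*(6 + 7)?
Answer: √(1 + 7*I*√2026) ≈ 12.571 + 12.532*I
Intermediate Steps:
U = -376 (U = -337 - 3*13 = -337 - 1*39 = -337 - 39 = -376)
J(L) = 1 (J(L) = (2*L)/((2*L)) = (2*L)*(1/(2*L)) = 1)
√(√(-156874 + (205 + 35)²) + J(U)) = √(√(-156874 + (205 + 35)²) + 1) = √(√(-156874 + 240²) + 1) = √(√(-156874 + 57600) + 1) = √(√(-99274) + 1) = √(7*I*√2026 + 1) = √(1 + 7*I*√2026)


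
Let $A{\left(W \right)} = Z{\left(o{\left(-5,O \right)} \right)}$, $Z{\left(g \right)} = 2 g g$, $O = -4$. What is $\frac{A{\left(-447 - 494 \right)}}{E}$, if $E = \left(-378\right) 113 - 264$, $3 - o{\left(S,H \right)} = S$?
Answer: $- \frac{64}{21489} \approx -0.0029783$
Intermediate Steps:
$o{\left(S,H \right)} = 3 - S$
$E = -42978$ ($E = -42714 - 264 = -42978$)
$Z{\left(g \right)} = 2 g^{2}$
$A{\left(W \right)} = 128$ ($A{\left(W \right)} = 2 \left(3 - -5\right)^{2} = 2 \left(3 + 5\right)^{2} = 2 \cdot 8^{2} = 2 \cdot 64 = 128$)
$\frac{A{\left(-447 - 494 \right)}}{E} = \frac{128}{-42978} = 128 \left(- \frac{1}{42978}\right) = - \frac{64}{21489}$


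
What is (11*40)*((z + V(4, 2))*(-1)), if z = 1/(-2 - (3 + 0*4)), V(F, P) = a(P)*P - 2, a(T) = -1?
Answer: 1848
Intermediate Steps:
V(F, P) = -2 - P (V(F, P) = -P - 2 = -2 - P)
z = -1/5 (z = 1/(-2 - (3 + 0)) = 1/(-2 - 1*3) = 1/(-2 - 3) = 1/(-5) = -1/5 ≈ -0.20000)
(11*40)*((z + V(4, 2))*(-1)) = (11*40)*((-1/5 + (-2 - 1*2))*(-1)) = 440*((-1/5 + (-2 - 2))*(-1)) = 440*((-1/5 - 4)*(-1)) = 440*(-21/5*(-1)) = 440*(21/5) = 1848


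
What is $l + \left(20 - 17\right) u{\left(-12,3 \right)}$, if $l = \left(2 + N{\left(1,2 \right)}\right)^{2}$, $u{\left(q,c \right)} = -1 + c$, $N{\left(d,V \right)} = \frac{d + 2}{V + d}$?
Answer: $15$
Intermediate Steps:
$N{\left(d,V \right)} = \frac{2 + d}{V + d}$
$l = 9$ ($l = \left(2 + \frac{2 + 1}{2 + 1}\right)^{2} = \left(2 + \frac{1}{3} \cdot 3\right)^{2} = \left(2 + 1\right)^{2} = 3^{2} = 9$)
$l + \left(20 - 17\right) u{\left(-12,3 \right)} = 9 + \left(20 - 17\right) \left(-1 + 3\right) = 9 + \left(20 - 17\right) 2 = 9 + 3 \cdot 2 = 9 + 6 = 15$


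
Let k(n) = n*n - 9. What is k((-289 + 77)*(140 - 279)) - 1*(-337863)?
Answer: 868700878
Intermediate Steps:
k(n) = -9 + n² (k(n) = n² - 9 = -9 + n²)
k((-289 + 77)*(140 - 279)) - 1*(-337863) = (-9 + ((-289 + 77)*(140 - 279))²) - 1*(-337863) = (-9 + (-212*(-139))²) + 337863 = (-9 + 29468²) + 337863 = (-9 + 868363024) + 337863 = 868363015 + 337863 = 868700878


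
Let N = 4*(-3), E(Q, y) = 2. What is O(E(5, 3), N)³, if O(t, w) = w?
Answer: -1728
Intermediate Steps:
N = -12
O(E(5, 3), N)³ = (-12)³ = -1728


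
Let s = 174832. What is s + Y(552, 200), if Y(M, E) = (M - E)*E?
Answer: 245232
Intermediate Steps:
Y(M, E) = E*(M - E)
s + Y(552, 200) = 174832 + 200*(552 - 1*200) = 174832 + 200*(552 - 200) = 174832 + 200*352 = 174832 + 70400 = 245232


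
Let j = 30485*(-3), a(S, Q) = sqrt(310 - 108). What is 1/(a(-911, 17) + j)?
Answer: -91455/8364016823 - sqrt(202)/8364016823 ≈ -1.0936e-5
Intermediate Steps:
a(S, Q) = sqrt(202)
j = -91455
1/(a(-911, 17) + j) = 1/(sqrt(202) - 91455) = 1/(-91455 + sqrt(202))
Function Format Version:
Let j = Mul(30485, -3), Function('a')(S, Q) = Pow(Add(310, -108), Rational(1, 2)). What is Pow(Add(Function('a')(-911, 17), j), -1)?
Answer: Add(Rational(-91455, 8364016823), Mul(Rational(-1, 8364016823), Pow(202, Rational(1, 2)))) ≈ -1.0936e-5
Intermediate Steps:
Function('a')(S, Q) = Pow(202, Rational(1, 2))
j = -91455
Pow(Add(Function('a')(-911, 17), j), -1) = Pow(Add(Pow(202, Rational(1, 2)), -91455), -1) = Pow(Add(-91455, Pow(202, Rational(1, 2))), -1)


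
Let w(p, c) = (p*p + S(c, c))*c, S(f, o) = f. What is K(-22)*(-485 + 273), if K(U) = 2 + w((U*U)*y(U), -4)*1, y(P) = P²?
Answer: 46534740754712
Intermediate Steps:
w(p, c) = c*(c + p²) (w(p, c) = (p*p + c)*c = (p² + c)*c = (c + p²)*c = c*(c + p²))
K(U) = 18 - 4*U⁸ (K(U) = 2 - 4*(-4 + ((U*U)*U²)²)*1 = 2 - 4*(-4 + (U²*U²)²)*1 = 2 - 4*(-4 + (U⁴)²)*1 = 2 - 4*(-4 + U⁸)*1 = 2 + (16 - 4*U⁸)*1 = 2 + (16 - 4*U⁸) = 18 - 4*U⁸)
K(-22)*(-485 + 273) = (18 - 4*(-22)⁸)*(-485 + 273) = (18 - 4*54875873536)*(-212) = (18 - 219503494144)*(-212) = -219503494126*(-212) = 46534740754712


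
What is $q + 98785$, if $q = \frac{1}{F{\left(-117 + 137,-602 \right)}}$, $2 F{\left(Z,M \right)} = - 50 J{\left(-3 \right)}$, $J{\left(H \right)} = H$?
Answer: $\frac{7408876}{75} \approx 98785.0$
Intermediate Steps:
$F{\left(Z,M \right)} = 75$ ($F{\left(Z,M \right)} = \frac{\left(-50\right) \left(-3\right)}{2} = \frac{1}{2} \cdot 150 = 75$)
$q = \frac{1}{75} \approx 0.013333$
$q + 98785 = \frac{1}{75} + 98785 = \frac{7408876}{75}$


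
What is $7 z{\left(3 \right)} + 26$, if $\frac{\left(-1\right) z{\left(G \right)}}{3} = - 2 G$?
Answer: $152$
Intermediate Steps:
$z{\left(G \right)} = 6 G$ ($z{\left(G \right)} = - 3 \left(- 2 G\right) = 6 G$)
$7 z{\left(3 \right)} + 26 = 7 \cdot 6 \cdot 3 + 26 = 7 \cdot 18 + 26 = 126 + 26 = 152$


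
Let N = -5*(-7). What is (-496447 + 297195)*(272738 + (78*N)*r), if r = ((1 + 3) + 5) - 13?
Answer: -52167760136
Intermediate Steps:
r = -4 (r = (4 + 5) - 13 = 9 - 13 = -4)
N = 35
(-496447 + 297195)*(272738 + (78*N)*r) = (-496447 + 297195)*(272738 + (78*35)*(-4)) = -199252*(272738 + 2730*(-4)) = -199252*(272738 - 10920) = -199252*261818 = -52167760136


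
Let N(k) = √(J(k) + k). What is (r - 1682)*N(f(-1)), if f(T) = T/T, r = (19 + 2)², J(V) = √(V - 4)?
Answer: -1241*√(1 + I*√3) ≈ -1519.9 - 877.52*I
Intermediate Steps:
J(V) = √(-4 + V)
r = 441 (r = 21² = 441)
f(T) = 1
N(k) = √(k + √(-4 + k)) (N(k) = √(√(-4 + k) + k) = √(k + √(-4 + k)))
(r - 1682)*N(f(-1)) = (441 - 1682)*√(1 + √(-4 + 1)) = -1241*√(1 + √(-3)) = -1241*√(1 + I*√3)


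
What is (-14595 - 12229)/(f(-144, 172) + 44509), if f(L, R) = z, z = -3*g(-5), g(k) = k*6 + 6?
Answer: -26824/44581 ≈ -0.60169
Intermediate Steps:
g(k) = 6 + 6*k (g(k) = 6*k + 6 = 6 + 6*k)
z = 72 (z = -3*(6 + 6*(-5)) = -3*(6 - 30) = -3*(-24) = 72)
f(L, R) = 72
(-14595 - 12229)/(f(-144, 172) + 44509) = (-14595 - 12229)/(72 + 44509) = -26824/44581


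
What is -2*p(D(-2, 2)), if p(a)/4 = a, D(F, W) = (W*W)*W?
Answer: -64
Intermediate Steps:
D(F, W) = W³ (D(F, W) = W²*W = W³)
p(a) = 4*a
-2*p(D(-2, 2)) = -8*2³ = -8*8 = -2*32 = -64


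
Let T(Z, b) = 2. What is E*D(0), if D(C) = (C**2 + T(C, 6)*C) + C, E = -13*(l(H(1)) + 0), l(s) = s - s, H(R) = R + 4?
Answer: 0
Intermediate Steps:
H(R) = 4 + R
l(s) = 0
E = 0 (E = -13*(0 + 0) = -13*0 = 0)
D(C) = C**2 + 3*C (D(C) = (C**2 + 2*C) + C = C**2 + 3*C)
E*D(0) = 0*(0*(3 + 0)) = 0*(0*3) = 0*0 = 0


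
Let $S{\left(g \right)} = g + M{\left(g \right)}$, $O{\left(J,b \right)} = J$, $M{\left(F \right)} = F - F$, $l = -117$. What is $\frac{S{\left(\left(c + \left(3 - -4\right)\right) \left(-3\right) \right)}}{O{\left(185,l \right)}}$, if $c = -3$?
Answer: $- \frac{12}{185} \approx -0.064865$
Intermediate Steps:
$M{\left(F \right)} = 0$
$S{\left(g \right)} = g$ ($S{\left(g \right)} = g + 0 = g$)
$\frac{S{\left(\left(c + \left(3 - -4\right)\right) \left(-3\right) \right)}}{O{\left(185,l \right)}} = \frac{\left(-3 + \left(3 - -4\right)\right) \left(-3\right)}{185} = \left(-3 + \left(3 + 4\right)\right) \left(-3\right) \frac{1}{185} = \left(-3 + 7\right) \left(-3\right) \frac{1}{185} = 4 \left(-3\right) \frac{1}{185} = \left(-12\right) \frac{1}{185} = - \frac{12}{185}$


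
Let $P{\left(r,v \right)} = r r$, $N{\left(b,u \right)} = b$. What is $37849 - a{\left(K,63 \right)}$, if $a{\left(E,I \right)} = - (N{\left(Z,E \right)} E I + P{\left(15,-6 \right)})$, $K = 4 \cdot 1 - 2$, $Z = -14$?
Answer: $36310$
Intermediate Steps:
$K = 2$ ($K = 4 - 2 = 2$)
$P{\left(r,v \right)} = r^{2}$
$a{\left(E,I \right)} = -225 + 14 E I$ ($a{\left(E,I \right)} = - (- 14 E I + 15^{2}) = - (- 14 E I + 225) = - (225 - 14 E I) = -225 + 14 E I$)
$37849 - a{\left(K,63 \right)} = 37849 - \left(-225 + 14 \cdot 2 \cdot 63\right) = 37849 - \left(-225 + 1764\right) = 37849 - 1539 = 36310$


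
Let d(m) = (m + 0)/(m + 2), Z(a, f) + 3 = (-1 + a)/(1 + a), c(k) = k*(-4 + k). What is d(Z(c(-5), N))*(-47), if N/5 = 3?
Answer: -2209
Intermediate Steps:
N = 15 (N = 5*3 = 15)
Z(a, f) = -3 + (-1 + a)/(1 + a)
d(m) = m/(2 + m)
d(Z(c(-5), N))*(-47) = ((2*(-2 - (-5)*(-4 - 5))/(1 - 5*(-4 - 5)))/(2 + 2*(-2 - (-5)*(-4 - 5))/(1 - 5*(-4 - 5))))*(-47) = ((2*(-2 - (-5)*(-9))/(1 - 5*(-9)))/(2 + 2*(-2 - (-5)*(-9))/(1 - 5*(-9))))*(-47) = ((2*(-2 - 1*45)/(1 + 45))/(2 + 2*(-2 - 1*45)/(1 + 45)))*(-47) = ((2*(-2 - 45)/46)/(2 + 2*(-2 - 45)/46))*(-47) = ((2*(1/46)*(-47))/(2 + 2*(1/46)*(-47)))*(-47) = -47/(23*(2 - 47/23))*(-47) = -47/(23*(-1/23))*(-47) = -47/23*(-23)*(-47) = 47*(-47) = -2209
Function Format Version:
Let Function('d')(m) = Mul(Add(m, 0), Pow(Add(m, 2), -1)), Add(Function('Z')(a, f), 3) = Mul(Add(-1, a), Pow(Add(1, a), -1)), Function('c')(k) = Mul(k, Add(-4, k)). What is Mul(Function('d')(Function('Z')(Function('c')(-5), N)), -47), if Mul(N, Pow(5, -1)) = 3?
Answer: -2209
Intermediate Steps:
N = 15 (N = Mul(5, 3) = 15)
Function('Z')(a, f) = Add(-3, Mul(Pow(Add(1, a), -1), Add(-1, a))) (Function('Z')(a, f) = Add(-3, Mul(Add(-1, a), Pow(Add(1, a), -1))) = Add(-3, Mul(Pow(Add(1, a), -1), Add(-1, a))))
Function('d')(m) = Mul(m, Pow(Add(2, m), -1))
Mul(Function('d')(Function('Z')(Function('c')(-5), N)), -47) = Mul(Mul(Mul(2, Pow(Add(1, Mul(-5, Add(-4, -5))), -1), Add(-2, Mul(-1, Mul(-5, Add(-4, -5))))), Pow(Add(2, Mul(2, Pow(Add(1, Mul(-5, Add(-4, -5))), -1), Add(-2, Mul(-1, Mul(-5, Add(-4, -5)))))), -1)), -47) = Mul(Mul(Mul(2, Pow(Add(1, Mul(-5, -9)), -1), Add(-2, Mul(-1, Mul(-5, -9)))), Pow(Add(2, Mul(2, Pow(Add(1, Mul(-5, -9)), -1), Add(-2, Mul(-1, Mul(-5, -9))))), -1)), -47) = Mul(Mul(Mul(2, Pow(Add(1, 45), -1), Add(-2, Mul(-1, 45))), Pow(Add(2, Mul(2, Pow(Add(1, 45), -1), Add(-2, Mul(-1, 45)))), -1)), -47) = Mul(Mul(Mul(2, Pow(46, -1), Add(-2, -45)), Pow(Add(2, Mul(2, Pow(46, -1), Add(-2, -45))), -1)), -47) = Mul(Mul(Mul(2, Rational(1, 46), -47), Pow(Add(2, Mul(2, Rational(1, 46), -47)), -1)), -47) = Mul(Mul(Rational(-47, 23), Pow(Add(2, Rational(-47, 23)), -1)), -47) = Mul(Mul(Rational(-47, 23), Pow(Rational(-1, 23), -1)), -47) = Mul(Mul(Rational(-47, 23), -23), -47) = Mul(47, -47) = -2209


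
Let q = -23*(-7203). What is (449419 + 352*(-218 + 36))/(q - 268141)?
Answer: -385355/102472 ≈ -3.7606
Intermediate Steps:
q = 165669
(449419 + 352*(-218 + 36))/(q - 268141) = (449419 + 352*(-218 + 36))/(165669 - 268141) = (449419 + 352*(-182))/(-102472) = (449419 - 64064)*(-1/102472) = 385355*(-1/102472) = -385355/102472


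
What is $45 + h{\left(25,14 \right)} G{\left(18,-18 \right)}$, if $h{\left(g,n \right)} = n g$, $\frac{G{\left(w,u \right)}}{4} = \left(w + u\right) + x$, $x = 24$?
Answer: $33645$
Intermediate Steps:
$G{\left(w,u \right)} = 96 + 4 u + 4 w$ ($G{\left(w,u \right)} = 4 \left(\left(w + u\right) + 24\right) = 4 \left(\left(u + w\right) + 24\right) = 4 \left(24 + u + w\right) = 96 + 4 u + 4 w$)
$h{\left(g,n \right)} = g n$
$45 + h{\left(25,14 \right)} G{\left(18,-18 \right)} = 45 + 25 \cdot 14 \left(96 + 4 \left(-18\right) + 4 \cdot 18\right) = 45 + 350 \left(96 - 72 + 72\right) = 45 + 350 \cdot 96 = 45 + 33600 = 33645$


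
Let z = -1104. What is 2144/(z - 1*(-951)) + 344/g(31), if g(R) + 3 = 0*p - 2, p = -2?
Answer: -63352/765 ≈ -82.813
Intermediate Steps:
g(R) = -5 (g(R) = -3 + (0*(-2) - 2) = -3 + (0 - 2) = -3 - 2 = -5)
2144/(z - 1*(-951)) + 344/g(31) = 2144/(-1104 - 1*(-951)) + 344/(-5) = 2144/(-1104 + 951) + 344*(-⅕) = 2144/(-153) - 344/5 = 2144*(-1/153) - 344/5 = -2144/153 - 344/5 = -63352/765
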